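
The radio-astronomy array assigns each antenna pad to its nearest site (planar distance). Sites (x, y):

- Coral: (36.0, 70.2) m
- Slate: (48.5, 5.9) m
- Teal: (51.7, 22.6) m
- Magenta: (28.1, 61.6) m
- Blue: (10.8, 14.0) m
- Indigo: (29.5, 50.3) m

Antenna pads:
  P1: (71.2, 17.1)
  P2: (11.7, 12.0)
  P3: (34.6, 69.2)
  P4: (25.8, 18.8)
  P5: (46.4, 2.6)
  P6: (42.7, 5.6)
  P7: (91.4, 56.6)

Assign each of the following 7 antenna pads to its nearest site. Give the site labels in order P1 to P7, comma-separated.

P1 → Teal (d²=410.50)
P2 → Blue (d²=4.81)
P3 → Coral (d²=2.96)
P4 → Blue (d²=248.04)
P5 → Slate (d²=15.30)
P6 → Slate (d²=33.73)
P7 → Teal (d²=2732.09)

Teal, Blue, Coral, Blue, Slate, Slate, Teal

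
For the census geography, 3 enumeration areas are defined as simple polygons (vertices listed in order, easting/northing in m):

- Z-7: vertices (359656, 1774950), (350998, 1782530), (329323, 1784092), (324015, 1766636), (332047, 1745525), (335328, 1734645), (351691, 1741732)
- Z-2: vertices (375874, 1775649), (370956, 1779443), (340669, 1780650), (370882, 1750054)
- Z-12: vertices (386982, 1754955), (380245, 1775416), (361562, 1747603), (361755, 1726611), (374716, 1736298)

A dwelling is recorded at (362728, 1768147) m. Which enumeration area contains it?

Cast a ray rightward from (362728, 1768147). For each polygon, the edges (by vertex number in listed order) whose endpoints lie on opposite sides of northing = 1768147, where each meets that height, and whether that is right or left of the point:
Z-7: 3–4 at easting≈324474.5 (left), 7–1 at easting≈358024.8 (left) → 0 crossings.
Z-2: 3–4 at easting≈353015.5 (left), 4–1 at easting≈374410.8 (right) → 1 crossing.
Z-12: 1–2 at easting≈382638.4 (right), 2–3 at easting≈375362.1 (right) → 2 crossings.
Only Z-2 has an odd count, so the point is inside Z-2.

Z-2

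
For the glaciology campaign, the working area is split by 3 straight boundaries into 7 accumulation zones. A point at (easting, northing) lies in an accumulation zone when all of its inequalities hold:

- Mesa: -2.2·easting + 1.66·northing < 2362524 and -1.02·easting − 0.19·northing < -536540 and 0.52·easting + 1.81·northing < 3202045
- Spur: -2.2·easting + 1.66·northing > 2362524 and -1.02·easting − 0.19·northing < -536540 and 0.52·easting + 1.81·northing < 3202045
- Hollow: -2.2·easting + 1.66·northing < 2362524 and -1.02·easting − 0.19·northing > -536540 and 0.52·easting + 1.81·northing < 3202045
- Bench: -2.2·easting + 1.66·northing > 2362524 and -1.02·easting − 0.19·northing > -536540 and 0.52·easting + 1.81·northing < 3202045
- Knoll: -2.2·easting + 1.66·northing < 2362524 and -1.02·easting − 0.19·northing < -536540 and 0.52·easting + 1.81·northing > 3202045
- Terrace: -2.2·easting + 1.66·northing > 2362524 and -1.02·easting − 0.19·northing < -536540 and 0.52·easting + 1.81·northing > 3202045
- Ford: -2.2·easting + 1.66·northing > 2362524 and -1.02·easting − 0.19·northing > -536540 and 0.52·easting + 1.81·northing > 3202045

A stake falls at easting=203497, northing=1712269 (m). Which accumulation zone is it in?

-2.2·203497 + 1.66·1712269 = 2394673.140, which is > 2362524
-1.02·203497 − 0.19·1712269 = -532898.050, which is > -536540
0.52·203497 + 1.81·1712269 = 3205025.330, which is > 3202045
This sign pattern matches Ford.

Ford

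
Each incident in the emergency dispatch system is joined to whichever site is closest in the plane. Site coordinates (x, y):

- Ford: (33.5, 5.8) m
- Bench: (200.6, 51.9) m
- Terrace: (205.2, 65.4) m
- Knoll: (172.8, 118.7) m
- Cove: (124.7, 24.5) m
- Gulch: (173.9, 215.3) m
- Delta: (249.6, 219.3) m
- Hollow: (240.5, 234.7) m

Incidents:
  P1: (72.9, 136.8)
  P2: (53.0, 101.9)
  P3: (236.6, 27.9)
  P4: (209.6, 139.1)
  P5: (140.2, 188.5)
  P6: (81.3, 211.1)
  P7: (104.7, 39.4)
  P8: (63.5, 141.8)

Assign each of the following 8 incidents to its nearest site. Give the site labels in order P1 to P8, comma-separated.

P1 → Knoll (d²=10307.62)
P2 → Ford (d²=9615.46)
P3 → Bench (d²=1872.00)
P4 → Knoll (d²=1770.40)
P5 → Gulch (d²=1853.93)
P6 → Gulch (d²=8592.40)
P7 → Cove (d²=622.01)
P8 → Knoll (d²=12480.10)

Knoll, Ford, Bench, Knoll, Gulch, Gulch, Cove, Knoll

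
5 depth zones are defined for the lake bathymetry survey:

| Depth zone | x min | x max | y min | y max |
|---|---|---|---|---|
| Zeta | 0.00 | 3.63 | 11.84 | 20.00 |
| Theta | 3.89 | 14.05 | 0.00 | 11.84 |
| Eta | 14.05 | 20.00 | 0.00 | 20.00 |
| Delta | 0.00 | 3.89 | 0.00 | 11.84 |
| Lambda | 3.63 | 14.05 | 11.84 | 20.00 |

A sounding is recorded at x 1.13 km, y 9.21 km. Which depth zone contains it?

Delta

The point has x = 1.13 and y = 9.21.
Only Delta satisfies 0.00 ≤ x ≤ 3.89 and 0.00 ≤ y ≤ 11.84.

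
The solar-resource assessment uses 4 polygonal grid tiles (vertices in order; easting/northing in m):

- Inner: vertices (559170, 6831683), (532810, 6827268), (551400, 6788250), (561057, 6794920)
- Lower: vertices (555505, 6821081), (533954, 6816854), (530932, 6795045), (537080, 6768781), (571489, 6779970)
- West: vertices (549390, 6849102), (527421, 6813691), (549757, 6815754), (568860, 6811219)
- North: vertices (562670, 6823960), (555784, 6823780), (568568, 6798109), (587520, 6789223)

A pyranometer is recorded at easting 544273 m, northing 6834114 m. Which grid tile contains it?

Cast a ray rightward from (544273, 6834114). For each polygon, the edges (by vertex number in listed order) whose endpoints lie on opposite sides of northing = 6834114, where each meets that height, and whether that is right or left of the point:
Inner: no edge straddles that height → 0 crossings.
Lower: no edge straddles that height → 0 crossings.
West: 1–2 at easting≈540091.4 (left), 4–1 at easting≈557093.1 (right) → 1 crossing.
North: no edge straddles that height → 0 crossings.
Only West has an odd count, so the point is inside West.

West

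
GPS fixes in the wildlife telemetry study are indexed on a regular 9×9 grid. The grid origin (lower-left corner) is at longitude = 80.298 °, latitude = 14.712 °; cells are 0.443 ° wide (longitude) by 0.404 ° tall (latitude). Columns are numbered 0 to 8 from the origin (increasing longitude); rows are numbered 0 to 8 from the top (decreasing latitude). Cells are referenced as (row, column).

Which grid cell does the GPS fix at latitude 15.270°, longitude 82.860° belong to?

Column index: ⌊(82.860 − 80.298) / 0.443⌋ = ⌊5.783⌋ = 5
Row offset from origin: ⌊(15.270 − 14.712) / 0.404⌋ = ⌊1.381⌋ = 1 → row 7 (counted from top)

(7, 5)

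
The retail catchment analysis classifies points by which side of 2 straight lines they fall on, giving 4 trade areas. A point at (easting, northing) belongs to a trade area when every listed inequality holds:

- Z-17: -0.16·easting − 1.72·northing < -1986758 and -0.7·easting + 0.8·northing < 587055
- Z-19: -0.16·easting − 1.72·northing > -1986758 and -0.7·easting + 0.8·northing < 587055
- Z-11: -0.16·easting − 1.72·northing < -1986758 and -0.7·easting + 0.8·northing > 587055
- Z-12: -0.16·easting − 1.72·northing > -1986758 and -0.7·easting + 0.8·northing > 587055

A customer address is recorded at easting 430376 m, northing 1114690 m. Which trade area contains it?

Z-12

-0.16·430376 − 1.72·1114690 = -1986126.960, which is > -1986758
-0.7·430376 + 0.8·1114690 = 590488.800, which is > 587055
This sign pattern matches Z-12.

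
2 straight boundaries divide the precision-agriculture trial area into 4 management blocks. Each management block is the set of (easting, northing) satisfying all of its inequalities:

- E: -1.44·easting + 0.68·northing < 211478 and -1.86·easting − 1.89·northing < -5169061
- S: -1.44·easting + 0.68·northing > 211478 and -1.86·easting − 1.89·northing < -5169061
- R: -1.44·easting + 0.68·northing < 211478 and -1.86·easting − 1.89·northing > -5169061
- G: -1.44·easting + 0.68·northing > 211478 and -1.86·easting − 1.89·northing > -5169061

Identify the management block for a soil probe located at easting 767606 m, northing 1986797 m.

S

-1.44·767606 + 0.68·1986797 = 245669.320, which is > 211478
-1.86·767606 − 1.89·1986797 = -5182793.490, which is < -5169061
This sign pattern matches S.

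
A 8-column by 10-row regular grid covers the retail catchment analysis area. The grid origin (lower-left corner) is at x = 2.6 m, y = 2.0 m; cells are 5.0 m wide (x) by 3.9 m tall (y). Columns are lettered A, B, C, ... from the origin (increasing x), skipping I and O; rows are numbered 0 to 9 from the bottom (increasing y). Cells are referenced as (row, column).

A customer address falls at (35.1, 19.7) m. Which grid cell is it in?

(4, G)

Column index: ⌊(35.1 − 2.6) / 5.0⌋ = ⌊6.500⌋ = 6 → column G
Row offset from origin: ⌊(19.7 − 2.0) / 3.9⌋ = ⌊4.538⌋ = 4 → row 4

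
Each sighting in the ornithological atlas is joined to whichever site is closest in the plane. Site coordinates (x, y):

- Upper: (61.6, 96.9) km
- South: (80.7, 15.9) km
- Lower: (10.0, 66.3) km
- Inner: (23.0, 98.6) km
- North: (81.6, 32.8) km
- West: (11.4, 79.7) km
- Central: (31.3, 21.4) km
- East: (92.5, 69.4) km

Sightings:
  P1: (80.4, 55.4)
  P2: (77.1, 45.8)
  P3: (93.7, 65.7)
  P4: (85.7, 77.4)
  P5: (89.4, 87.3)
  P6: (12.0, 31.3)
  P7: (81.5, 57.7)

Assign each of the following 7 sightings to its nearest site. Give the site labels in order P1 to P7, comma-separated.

East, North, East, East, East, Central, East

P1 → East (d²=342.41)
P2 → North (d²=189.25)
P3 → East (d²=15.13)
P4 → East (d²=110.24)
P5 → East (d²=330.02)
P6 → Central (d²=470.50)
P7 → East (d²=257.89)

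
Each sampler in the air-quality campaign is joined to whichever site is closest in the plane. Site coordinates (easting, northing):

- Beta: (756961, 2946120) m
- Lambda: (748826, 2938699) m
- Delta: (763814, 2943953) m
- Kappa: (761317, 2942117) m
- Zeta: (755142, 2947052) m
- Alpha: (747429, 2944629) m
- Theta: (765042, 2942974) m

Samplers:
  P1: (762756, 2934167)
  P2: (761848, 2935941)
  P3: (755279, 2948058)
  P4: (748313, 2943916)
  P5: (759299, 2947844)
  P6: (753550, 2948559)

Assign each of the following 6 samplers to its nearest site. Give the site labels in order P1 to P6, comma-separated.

Kappa, Kappa, Zeta, Alpha, Beta, Zeta

P1 → Kappa (d²=65273221.00)
P2 → Kappa (d²=38424937.00)
P3 → Zeta (d²=1030805.00)
P4 → Alpha (d²=1289825.00)
P5 → Beta (d²=8438420.00)
P6 → Zeta (d²=4805513.00)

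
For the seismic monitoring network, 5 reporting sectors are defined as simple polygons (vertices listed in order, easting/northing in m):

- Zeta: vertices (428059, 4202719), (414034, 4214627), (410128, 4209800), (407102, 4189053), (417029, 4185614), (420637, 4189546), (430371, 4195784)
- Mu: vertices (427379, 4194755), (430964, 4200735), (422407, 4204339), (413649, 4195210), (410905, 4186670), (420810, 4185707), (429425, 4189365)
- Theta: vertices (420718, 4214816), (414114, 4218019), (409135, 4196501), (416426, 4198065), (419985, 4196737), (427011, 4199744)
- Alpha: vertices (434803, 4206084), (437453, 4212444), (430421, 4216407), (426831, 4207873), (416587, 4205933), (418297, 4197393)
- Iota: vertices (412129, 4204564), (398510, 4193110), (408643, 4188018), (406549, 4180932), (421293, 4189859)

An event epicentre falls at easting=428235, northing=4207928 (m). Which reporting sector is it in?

Cast a ray rightward from (428235, 4207928). For each polygon, the edges (by vertex number in listed order) whose endpoints lie on opposite sides of northing = 4207928, where each meets that height, and whether that is right or left of the point:
Zeta: 1–2 at easting≈421923.9 (left), 3–4 at easting≈409855.0 (left) → 0 crossings.
Mu: no edge straddles that height → 0 crossings.
Theta: 2–3 at easting≈411779.1 (left), 6–1 at easting≈423593.9 (left) → 0 crossings.
Alpha: 1–2 at easting≈435571.3 (right), 3–4 at easting≈426854.1 (left) → 1 crossing.
Iota: no edge straddles that height → 0 crossings.
Only Alpha has an odd count, so the point is inside Alpha.

Alpha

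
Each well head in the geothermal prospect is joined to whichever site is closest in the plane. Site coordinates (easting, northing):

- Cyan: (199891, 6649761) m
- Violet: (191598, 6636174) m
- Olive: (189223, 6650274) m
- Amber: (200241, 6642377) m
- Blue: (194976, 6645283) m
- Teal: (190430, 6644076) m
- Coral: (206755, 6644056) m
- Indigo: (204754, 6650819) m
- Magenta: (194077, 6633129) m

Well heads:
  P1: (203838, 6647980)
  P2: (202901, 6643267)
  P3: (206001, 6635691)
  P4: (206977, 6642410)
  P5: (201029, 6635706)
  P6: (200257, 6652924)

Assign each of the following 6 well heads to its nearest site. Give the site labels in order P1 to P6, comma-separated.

Indigo, Amber, Coral, Coral, Amber, Cyan

P1 → Indigo (d²=8898977.00)
P2 → Amber (d²=7867700.00)
P3 → Coral (d²=70541741.00)
P4 → Coral (d²=2758600.00)
P5 → Amber (d²=45123185.00)
P6 → Cyan (d²=10138525.00)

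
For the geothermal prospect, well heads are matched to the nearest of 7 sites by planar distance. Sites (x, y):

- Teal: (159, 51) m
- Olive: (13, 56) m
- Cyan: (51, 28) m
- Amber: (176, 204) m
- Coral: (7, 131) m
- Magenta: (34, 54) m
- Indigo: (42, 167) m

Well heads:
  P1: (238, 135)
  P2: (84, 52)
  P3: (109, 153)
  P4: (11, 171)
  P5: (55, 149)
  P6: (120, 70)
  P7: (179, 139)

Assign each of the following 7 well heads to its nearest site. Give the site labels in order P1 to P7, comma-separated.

Amber, Cyan, Indigo, Indigo, Indigo, Teal, Amber

P1 → Amber (d²=8605.00)
P2 → Cyan (d²=1665.00)
P3 → Indigo (d²=4685.00)
P4 → Indigo (d²=977.00)
P5 → Indigo (d²=493.00)
P6 → Teal (d²=1882.00)
P7 → Amber (d²=4234.00)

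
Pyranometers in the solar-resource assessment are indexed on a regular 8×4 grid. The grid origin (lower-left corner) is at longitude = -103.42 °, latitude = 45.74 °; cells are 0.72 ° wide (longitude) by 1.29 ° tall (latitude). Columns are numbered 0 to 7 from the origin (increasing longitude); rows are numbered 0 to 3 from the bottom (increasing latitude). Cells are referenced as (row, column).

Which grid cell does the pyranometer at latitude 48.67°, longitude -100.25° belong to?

(2, 4)

Column index: ⌊(-100.25 − -103.42) / 0.72⌋ = ⌊4.403⌋ = 4
Row offset from origin: ⌊(48.67 − 45.74) / 1.29⌋ = ⌊2.271⌋ = 2 → row 2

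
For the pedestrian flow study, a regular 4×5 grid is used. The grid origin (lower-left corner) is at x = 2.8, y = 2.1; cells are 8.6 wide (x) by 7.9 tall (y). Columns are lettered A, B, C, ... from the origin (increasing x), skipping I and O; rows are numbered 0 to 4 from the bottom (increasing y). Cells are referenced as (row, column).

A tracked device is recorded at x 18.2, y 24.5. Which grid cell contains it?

Column index: ⌊(18.2 − 2.8) / 8.6⌋ = ⌊1.791⌋ = 1 → column B
Row offset from origin: ⌊(24.5 − 2.1) / 7.9⌋ = ⌊2.835⌋ = 2 → row 2

(2, B)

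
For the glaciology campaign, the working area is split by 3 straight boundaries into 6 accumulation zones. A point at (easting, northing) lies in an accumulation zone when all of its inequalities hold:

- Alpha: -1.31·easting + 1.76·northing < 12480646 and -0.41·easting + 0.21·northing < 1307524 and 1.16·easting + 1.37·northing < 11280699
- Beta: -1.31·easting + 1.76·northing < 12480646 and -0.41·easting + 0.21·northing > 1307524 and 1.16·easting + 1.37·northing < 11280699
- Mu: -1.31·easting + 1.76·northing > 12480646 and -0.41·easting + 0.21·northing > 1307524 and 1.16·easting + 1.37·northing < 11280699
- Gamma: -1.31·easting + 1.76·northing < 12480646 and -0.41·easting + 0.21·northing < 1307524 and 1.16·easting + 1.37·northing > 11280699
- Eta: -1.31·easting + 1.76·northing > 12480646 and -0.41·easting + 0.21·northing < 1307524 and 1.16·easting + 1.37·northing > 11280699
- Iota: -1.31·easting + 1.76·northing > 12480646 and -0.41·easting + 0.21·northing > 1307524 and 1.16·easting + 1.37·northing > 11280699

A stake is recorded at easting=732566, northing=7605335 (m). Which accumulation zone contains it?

Alpha

-1.31·732566 + 1.76·7605335 = 12425728.140, which is < 12480646
-0.41·732566 + 0.21·7605335 = 1296768.290, which is < 1307524
1.16·732566 + 1.37·7605335 = 11269085.510, which is < 11280699
This sign pattern matches Alpha.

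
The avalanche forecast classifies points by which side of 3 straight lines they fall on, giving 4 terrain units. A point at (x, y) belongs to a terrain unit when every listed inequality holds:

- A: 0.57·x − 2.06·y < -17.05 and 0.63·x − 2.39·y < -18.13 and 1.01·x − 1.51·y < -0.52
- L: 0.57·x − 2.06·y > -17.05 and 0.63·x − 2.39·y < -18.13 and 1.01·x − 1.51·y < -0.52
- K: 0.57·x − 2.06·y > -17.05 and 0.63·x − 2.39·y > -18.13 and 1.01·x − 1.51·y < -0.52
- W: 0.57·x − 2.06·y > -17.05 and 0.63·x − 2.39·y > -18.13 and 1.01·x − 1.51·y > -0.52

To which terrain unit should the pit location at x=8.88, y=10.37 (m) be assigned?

L

0.57·8.88 − 2.06·10.37 = -16.301, which is > -17.05
0.63·8.88 − 2.39·10.37 = -19.190, which is < -18.13
1.01·8.88 − 1.51·10.37 = -6.690, which is < -0.52
This sign pattern matches L.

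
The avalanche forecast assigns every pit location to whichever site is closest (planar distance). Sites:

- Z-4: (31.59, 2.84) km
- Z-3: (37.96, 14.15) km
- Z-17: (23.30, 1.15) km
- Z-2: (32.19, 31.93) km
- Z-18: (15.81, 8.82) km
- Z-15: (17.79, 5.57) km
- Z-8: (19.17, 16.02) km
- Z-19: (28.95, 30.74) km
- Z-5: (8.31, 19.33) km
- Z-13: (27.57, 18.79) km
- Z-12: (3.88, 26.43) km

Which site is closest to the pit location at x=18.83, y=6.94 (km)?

Squared distances to each site:
Z-4: 179.628; Z-3: 417.941; Z-17: 53.505; Z-2: 802.990; Z-18: 12.655; Z-15: 2.958; Z-8: 82.562; Z-19: 668.854; Z-5: 264.182; Z-13: 216.810; Z-12: 603.363.
Minimum at Z-15.

Z-15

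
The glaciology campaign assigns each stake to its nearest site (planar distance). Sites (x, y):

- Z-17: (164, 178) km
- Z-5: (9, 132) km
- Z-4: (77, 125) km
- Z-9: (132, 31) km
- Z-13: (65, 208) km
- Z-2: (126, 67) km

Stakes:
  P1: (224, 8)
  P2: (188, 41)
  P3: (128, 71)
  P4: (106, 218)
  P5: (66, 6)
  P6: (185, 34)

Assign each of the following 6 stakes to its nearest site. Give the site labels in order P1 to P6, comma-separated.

P1 → Z-9 (d²=8993.00)
P2 → Z-9 (d²=3236.00)
P3 → Z-2 (d²=20.00)
P4 → Z-13 (d²=1781.00)
P5 → Z-9 (d²=4981.00)
P6 → Z-9 (d²=2818.00)

Z-9, Z-9, Z-2, Z-13, Z-9, Z-9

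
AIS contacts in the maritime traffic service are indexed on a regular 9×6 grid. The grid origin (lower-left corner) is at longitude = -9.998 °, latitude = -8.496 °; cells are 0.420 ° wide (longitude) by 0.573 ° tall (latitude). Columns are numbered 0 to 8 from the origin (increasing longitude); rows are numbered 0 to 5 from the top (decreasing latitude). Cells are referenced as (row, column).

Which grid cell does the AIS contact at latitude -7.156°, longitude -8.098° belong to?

Column index: ⌊(-8.098 − -9.998) / 0.420⌋ = ⌊4.524⌋ = 4
Row offset from origin: ⌊(-7.156 − -8.496) / 0.573⌋ = ⌊2.339⌋ = 2 → row 3 (counted from top)

(3, 4)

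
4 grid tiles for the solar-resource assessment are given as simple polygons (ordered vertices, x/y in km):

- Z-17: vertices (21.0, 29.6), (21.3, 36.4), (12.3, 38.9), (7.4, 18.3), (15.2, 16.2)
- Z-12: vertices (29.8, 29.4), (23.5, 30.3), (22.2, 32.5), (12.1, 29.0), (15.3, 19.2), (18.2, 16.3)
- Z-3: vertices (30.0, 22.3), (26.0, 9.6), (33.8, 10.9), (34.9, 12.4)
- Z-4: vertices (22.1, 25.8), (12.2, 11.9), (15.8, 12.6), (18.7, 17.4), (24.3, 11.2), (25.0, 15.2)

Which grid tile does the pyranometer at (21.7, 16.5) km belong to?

Cast a ray rightward from (21.7, 16.5). For each polygon, the edges (by vertex number in listed order) whose endpoints lie on opposite sides of y = 16.5, where each meets that height, and whether that is right or left of the point:
Z-17: 4–5 at x≈14.09 (left), 5–1 at x≈15.33 (left) → 0 crossings.
Z-12: 5–6 at x≈18.00 (left), 6–1 at x≈18.38 (left) → 0 crossings.
Z-3: 1–2 at x≈28.17 (right), 4–1 at x≈32.87 (right) → 2 crossings.
Z-4: 1–2 at x≈15.48 (left), 3–4 at x≈18.16 (left), 4–5 at x≈19.51 (left), 6–1 at x≈24.64 (right) → 1 crossing.
Only Z-4 has an odd count, so the point is inside Z-4.

Z-4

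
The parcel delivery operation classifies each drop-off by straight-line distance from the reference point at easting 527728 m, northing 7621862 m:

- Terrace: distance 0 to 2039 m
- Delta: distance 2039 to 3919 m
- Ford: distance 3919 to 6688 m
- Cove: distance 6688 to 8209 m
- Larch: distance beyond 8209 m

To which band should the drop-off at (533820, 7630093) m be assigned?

Larch

Distance = √((533820−527728)² + (7630093−7621862)²) = √(37112464.000 + 67749361.000) = 10240.206 m.
8209 ≤ 10240.206 < ∞ → Larch.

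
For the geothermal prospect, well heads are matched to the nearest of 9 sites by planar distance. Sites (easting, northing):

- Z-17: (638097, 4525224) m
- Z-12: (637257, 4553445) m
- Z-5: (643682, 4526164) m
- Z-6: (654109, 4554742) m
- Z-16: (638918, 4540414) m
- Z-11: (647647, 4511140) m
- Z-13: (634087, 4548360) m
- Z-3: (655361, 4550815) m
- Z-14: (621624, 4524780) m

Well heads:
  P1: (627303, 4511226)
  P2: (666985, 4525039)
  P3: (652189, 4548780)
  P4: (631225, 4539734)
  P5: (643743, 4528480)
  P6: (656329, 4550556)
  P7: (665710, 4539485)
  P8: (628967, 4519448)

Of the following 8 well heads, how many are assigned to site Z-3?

P1 → Z-14
P2 → Z-5
P3 → Z-3
P4 → Z-16
P5 → Z-5
P6 → Z-3
P7 → Z-3
P8 → Z-14
3 of the 8 go to Z-3.

3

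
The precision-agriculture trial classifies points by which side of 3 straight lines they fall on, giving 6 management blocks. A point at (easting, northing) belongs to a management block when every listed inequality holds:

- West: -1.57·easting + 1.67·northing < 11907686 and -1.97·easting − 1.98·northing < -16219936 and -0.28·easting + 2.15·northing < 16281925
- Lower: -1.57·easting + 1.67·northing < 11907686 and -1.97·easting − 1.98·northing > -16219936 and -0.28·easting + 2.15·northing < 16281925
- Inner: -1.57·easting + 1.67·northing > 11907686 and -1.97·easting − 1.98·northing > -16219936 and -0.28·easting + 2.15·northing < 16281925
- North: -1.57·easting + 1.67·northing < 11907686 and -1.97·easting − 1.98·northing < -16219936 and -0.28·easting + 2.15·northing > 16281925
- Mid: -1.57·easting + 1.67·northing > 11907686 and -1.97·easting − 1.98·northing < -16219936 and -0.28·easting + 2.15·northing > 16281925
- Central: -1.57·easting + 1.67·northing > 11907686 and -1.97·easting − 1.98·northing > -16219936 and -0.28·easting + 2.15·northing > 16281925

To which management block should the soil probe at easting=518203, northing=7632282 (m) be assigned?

Inner

-1.57·518203 + 1.67·7632282 = 11932332.230, which is > 11907686
-1.97·518203 − 1.98·7632282 = -16132778.270, which is > -16219936
-0.28·518203 + 2.15·7632282 = 16264309.460, which is < 16281925
This sign pattern matches Inner.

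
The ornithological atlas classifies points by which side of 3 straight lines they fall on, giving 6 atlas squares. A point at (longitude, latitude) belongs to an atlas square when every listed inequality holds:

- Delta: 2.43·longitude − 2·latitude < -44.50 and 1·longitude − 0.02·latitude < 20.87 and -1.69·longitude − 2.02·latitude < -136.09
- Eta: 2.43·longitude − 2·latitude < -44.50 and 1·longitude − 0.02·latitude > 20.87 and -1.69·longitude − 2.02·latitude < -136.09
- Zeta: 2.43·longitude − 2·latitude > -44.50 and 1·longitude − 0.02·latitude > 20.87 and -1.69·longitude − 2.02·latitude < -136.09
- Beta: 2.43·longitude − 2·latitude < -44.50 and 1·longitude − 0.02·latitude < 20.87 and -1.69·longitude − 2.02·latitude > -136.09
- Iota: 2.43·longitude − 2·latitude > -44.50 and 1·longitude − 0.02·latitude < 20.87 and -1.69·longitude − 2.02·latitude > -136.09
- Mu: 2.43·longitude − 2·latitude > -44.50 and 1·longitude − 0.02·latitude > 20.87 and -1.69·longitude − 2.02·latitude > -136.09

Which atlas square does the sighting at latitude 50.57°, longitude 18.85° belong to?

Beta

2.43·18.85 − 2·50.57 = -55.334, which is < -44.50
1·18.85 − 0.02·50.57 = 17.839, which is < 20.87
-1.69·18.85 − 2.02·50.57 = -134.008, which is > -136.09
This sign pattern matches Beta.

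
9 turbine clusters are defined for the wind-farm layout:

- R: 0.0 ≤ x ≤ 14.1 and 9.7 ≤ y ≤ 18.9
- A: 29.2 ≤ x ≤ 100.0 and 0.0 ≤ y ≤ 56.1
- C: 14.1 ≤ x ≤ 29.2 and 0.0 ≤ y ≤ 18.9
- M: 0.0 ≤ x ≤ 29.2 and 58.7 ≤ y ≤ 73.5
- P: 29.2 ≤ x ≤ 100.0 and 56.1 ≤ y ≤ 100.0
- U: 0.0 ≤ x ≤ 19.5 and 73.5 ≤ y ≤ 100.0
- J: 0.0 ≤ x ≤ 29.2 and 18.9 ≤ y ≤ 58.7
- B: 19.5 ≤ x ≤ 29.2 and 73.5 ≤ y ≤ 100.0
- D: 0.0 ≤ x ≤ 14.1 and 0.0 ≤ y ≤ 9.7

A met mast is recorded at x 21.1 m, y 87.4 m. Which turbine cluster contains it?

B

The point has x = 21.1 and y = 87.4.
Only B satisfies 19.5 ≤ x ≤ 29.2 and 73.5 ≤ y ≤ 100.0.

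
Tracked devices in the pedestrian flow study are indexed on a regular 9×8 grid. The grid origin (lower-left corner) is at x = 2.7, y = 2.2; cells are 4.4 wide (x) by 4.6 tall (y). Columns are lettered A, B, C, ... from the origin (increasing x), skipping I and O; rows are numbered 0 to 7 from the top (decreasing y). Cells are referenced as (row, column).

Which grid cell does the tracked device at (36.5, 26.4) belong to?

(2, H)

Column index: ⌊(36.5 − 2.7) / 4.4⌋ = ⌊7.682⌋ = 7 → column H
Row offset from origin: ⌊(26.4 − 2.2) / 4.6⌋ = ⌊5.261⌋ = 5 → row 2 (counted from top)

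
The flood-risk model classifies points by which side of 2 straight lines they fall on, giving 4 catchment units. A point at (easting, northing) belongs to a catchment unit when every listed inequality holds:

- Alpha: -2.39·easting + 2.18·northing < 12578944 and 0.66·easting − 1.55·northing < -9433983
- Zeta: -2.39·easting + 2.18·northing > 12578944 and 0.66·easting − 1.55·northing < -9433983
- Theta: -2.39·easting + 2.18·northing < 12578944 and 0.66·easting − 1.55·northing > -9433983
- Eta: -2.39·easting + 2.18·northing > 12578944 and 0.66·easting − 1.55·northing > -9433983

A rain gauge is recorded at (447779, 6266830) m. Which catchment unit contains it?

-2.39·447779 + 2.18·6266830 = 12591497.590, which is > 12578944
0.66·447779 − 1.55·6266830 = -9418052.360, which is > -9433983
This sign pattern matches Eta.

Eta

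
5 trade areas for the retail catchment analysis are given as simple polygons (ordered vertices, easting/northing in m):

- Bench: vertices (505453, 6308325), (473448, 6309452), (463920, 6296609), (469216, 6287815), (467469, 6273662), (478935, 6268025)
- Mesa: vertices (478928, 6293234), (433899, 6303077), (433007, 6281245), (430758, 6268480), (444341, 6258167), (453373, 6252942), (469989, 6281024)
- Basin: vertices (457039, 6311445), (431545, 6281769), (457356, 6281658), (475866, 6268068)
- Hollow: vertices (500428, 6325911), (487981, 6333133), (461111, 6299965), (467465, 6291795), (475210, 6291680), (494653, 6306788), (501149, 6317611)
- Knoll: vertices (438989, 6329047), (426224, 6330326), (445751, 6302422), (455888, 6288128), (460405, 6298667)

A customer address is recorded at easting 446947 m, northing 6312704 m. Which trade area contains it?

Cast a ray rightward from (446947, 6312704). For each polygon, the edges (by vertex number in listed order) whose endpoints lie on opposite sides of northing = 6312704, where each meets that height, and whether that is right or left of the point:
Bench: no edge straddles that height → 0 crossings.
Mesa: no edge straddles that height → 0 crossings.
Basin: no edge straddles that height → 0 crossings.
Hollow: 2–3 at easting≈471431.1 (right), 6–7 at easting≈498203.8 (right) → 2 crossings.
Knoll: 2–3 at easting≈438555.7 (left), 5–1 at easting≈450509.8 (right) → 1 crossing.
Only Knoll has an odd count, so the point is inside Knoll.

Knoll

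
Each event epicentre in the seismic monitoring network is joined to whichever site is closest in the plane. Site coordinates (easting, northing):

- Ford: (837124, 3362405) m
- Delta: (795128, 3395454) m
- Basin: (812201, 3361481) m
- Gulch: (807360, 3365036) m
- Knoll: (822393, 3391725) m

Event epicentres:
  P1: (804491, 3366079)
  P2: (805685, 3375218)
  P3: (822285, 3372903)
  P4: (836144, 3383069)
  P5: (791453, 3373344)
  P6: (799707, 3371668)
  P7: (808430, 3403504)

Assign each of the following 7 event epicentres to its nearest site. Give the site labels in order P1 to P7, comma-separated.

Gulch, Gulch, Basin, Knoll, Gulch, Gulch, Delta

P1 → Gulch (d²=9319010.00)
P2 → Gulch (d²=106478749.00)
P3 → Basin (d²=232149140.00)
P4 → Knoll (d²=264016337.00)
P5 → Gulch (d²=322055513.00)
P6 → Gulch (d²=102551833.00)
P7 → Delta (d²=241745704.00)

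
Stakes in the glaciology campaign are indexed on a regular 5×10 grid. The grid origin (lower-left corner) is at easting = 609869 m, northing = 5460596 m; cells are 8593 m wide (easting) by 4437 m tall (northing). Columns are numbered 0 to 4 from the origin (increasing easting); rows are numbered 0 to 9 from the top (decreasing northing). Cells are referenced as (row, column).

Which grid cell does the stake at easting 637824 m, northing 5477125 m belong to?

Column index: ⌊(637824 − 609869) / 8593⌋ = ⌊3.253⌋ = 3
Row offset from origin: ⌊(5477125 − 5460596) / 4437⌋ = ⌊3.725⌋ = 3 → row 6 (counted from top)

(6, 3)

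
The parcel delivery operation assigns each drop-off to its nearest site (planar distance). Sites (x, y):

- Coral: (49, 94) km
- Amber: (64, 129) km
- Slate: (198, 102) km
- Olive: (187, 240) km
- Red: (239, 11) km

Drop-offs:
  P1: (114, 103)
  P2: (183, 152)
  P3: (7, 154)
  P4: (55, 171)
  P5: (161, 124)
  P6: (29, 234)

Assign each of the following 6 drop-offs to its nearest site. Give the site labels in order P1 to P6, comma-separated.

Amber, Slate, Amber, Amber, Slate, Amber

P1 → Amber (d²=3176.00)
P2 → Slate (d²=2725.00)
P3 → Amber (d²=3874.00)
P4 → Amber (d²=1845.00)
P5 → Slate (d²=1853.00)
P6 → Amber (d²=12250.00)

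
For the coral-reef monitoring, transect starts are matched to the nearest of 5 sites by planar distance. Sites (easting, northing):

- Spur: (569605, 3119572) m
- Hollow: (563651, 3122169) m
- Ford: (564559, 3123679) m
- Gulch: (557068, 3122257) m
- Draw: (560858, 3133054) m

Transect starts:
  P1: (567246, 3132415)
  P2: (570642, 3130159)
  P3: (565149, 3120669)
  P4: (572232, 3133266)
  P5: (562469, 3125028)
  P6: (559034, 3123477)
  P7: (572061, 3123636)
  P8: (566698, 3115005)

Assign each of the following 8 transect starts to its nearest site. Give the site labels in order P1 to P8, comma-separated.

P1 → Draw (d²=41214865.00)
P2 → Ford (d²=78993289.00)
P3 → Hollow (d²=4494004.00)
P4 → Draw (d²=129412820.00)
P5 → Ford (d²=6187901.00)
P6 → Gulch (d²=5353556.00)
P7 → Spur (d²=22548032.00)
P8 → Spur (d²=29308138.00)

Draw, Ford, Hollow, Draw, Ford, Gulch, Spur, Spur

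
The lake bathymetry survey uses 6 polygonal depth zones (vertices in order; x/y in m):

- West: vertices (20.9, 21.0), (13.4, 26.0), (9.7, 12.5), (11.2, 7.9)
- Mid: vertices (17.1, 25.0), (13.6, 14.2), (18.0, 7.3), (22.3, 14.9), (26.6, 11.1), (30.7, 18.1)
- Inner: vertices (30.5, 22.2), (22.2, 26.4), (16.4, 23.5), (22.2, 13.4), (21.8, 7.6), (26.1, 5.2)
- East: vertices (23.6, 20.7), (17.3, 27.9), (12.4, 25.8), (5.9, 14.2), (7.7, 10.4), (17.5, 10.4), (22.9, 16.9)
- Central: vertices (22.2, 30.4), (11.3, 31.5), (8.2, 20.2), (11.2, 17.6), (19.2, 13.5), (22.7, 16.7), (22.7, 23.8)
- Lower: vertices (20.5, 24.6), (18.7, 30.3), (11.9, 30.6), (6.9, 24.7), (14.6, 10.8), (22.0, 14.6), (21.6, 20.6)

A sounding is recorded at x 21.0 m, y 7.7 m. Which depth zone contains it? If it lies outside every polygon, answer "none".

Cast a ray rightward from (21.0, 7.7). For each polygon, the edges (by vertex number in listed order) whose endpoints lie on opposite sides of y = 7.7, where each meets that height, and whether that is right or left of the point:
West: no edge straddles that height → 0 crossings.
Mid: 2–3 at x≈17.74 (left), 3–4 at x≈18.23 (left) → 0 crossings.
Inner: 4–5 at x≈21.81 (right), 6–1 at x≈26.75 (right) → 2 crossings.
East: no edge straddles that height → 0 crossings.
Central: no edge straddles that height → 0 crossings.
Lower: no edge straddles that height → 0 crossings.
All counts are even, so the point lies outside every listed polygon.

none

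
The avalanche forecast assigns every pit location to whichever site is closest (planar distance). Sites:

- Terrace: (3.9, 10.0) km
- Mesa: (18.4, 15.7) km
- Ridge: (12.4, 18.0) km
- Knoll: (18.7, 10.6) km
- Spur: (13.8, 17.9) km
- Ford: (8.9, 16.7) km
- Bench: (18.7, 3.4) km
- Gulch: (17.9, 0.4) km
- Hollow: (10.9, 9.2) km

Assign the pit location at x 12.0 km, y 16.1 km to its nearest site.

Squared distances to each site:
Terrace: 102.820; Mesa: 41.120; Ridge: 3.770; Knoll: 75.140; Spur: 6.480; Ford: 9.970; Bench: 206.180; Gulch: 281.300; Hollow: 48.820.
Minimum at Ridge.

Ridge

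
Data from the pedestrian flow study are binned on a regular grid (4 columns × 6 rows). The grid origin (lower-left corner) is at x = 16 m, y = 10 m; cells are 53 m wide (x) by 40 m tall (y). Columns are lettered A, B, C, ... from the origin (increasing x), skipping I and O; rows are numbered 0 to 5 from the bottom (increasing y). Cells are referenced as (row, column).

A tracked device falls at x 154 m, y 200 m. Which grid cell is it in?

Column index: ⌊(154 − 16) / 53⌋ = ⌊2.604⌋ = 2 → column C
Row offset from origin: ⌊(200 − 10) / 40⌋ = ⌊4.750⌋ = 4 → row 4

(4, C)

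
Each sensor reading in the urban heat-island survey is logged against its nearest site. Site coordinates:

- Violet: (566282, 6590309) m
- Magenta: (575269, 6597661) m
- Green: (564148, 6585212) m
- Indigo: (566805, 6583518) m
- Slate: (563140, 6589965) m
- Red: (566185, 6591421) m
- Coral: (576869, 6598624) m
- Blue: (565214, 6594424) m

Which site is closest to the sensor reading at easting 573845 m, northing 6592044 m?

Squared distances to each site:
Violet: 60209194.000; Magenta: 33578465.000; Green: 140708033.000; Indigo: 122254276.000; Slate: 118919266.000; Red: 59063729.000; Coral: 52440976.000; Blue: 80158561.000.
Minimum at Magenta.

Magenta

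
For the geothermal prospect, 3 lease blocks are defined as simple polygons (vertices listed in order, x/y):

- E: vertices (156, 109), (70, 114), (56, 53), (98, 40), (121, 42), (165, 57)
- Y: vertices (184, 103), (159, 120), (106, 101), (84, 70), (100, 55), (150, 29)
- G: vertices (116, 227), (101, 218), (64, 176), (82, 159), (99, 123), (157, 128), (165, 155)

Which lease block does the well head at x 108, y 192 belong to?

G

Cast a ray rightward from (108, 192). For each polygon, the edges (by vertex number in listed order) whose endpoints lie on opposite sides of y = 192, where each meets that height, and whether that is right or left of the point:
E: no edge straddles that height → 0 crossings.
Y: no edge straddles that height → 0 crossings.
G: 2–3 at x≈78.1 (left), 7–1 at x≈139.8 (right) → 1 crossing.
Only G has an odd count, so the point is inside G.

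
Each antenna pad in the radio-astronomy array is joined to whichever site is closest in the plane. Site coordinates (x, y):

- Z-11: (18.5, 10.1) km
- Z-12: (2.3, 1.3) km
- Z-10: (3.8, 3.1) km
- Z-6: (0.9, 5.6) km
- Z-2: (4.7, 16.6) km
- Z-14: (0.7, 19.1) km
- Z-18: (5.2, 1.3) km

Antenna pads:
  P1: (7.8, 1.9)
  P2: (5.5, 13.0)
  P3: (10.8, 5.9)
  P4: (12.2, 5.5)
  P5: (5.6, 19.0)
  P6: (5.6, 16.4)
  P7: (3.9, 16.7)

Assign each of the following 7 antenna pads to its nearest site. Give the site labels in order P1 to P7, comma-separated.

P1 → Z-18 (d²=7.12)
P2 → Z-2 (d²=13.60)
P3 → Z-18 (d²=52.52)
P4 → Z-11 (d²=60.85)
P5 → Z-2 (d²=6.57)
P6 → Z-2 (d²=0.85)
P7 → Z-2 (d²=0.65)

Z-18, Z-2, Z-18, Z-11, Z-2, Z-2, Z-2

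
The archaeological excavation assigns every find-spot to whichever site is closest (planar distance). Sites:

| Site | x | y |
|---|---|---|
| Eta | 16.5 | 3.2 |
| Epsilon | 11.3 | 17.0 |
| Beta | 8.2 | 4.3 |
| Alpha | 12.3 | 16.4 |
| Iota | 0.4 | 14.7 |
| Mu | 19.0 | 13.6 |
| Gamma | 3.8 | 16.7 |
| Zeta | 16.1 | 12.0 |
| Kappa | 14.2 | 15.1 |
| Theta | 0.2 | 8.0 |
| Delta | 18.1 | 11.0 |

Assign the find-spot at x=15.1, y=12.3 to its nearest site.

Squared distances to each site:
Eta: 84.770; Epsilon: 36.530; Beta: 111.610; Alpha: 24.650; Iota: 221.850; Mu: 16.900; Gamma: 147.050; Zeta: 1.090; Kappa: 8.650; Theta: 240.500; Delta: 10.690.
Minimum at Zeta.

Zeta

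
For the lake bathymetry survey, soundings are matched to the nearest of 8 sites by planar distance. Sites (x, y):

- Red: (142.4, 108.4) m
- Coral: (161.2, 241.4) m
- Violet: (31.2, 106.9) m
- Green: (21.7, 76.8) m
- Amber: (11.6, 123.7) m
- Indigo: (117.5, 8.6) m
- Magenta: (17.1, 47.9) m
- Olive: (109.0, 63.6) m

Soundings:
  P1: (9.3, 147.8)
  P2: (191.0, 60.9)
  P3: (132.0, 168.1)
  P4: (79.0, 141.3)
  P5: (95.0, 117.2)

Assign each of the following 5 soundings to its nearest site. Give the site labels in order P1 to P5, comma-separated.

Amber, Red, Red, Violet, Red

P1 → Amber (d²=586.10)
P2 → Red (d²=4618.21)
P3 → Red (d²=3672.25)
P4 → Violet (d²=3468.20)
P5 → Red (d²=2324.20)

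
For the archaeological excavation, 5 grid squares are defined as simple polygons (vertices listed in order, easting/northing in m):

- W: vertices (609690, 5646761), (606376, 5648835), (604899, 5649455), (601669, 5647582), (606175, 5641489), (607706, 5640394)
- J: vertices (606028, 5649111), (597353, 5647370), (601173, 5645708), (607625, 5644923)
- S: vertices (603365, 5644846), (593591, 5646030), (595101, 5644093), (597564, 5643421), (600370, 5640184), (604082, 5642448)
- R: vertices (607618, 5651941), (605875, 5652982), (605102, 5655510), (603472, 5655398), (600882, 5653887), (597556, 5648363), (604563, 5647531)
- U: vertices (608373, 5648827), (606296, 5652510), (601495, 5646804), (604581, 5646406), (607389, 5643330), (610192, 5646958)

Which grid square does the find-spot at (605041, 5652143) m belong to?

Cast a ray rightward from (605041, 5652143). For each polygon, the edges (by vertex number in listed order) whose endpoints lie on opposite sides of northing = 5652143, where each meets that height, and whether that is right or left of the point:
W: no edge straddles that height → 0 crossings.
J: no edge straddles that height → 0 crossings.
S: no edge straddles that height → 0 crossings.
R: 1–2 at easting≈607279.8 (right), 5–6 at easting≈599831.9 (left) → 1 crossing.
U: 1–2 at easting≈606503.0 (right), 2–3 at easting≈605987.2 (right) → 2 crossings.
Only R has an odd count, so the point is inside R.

R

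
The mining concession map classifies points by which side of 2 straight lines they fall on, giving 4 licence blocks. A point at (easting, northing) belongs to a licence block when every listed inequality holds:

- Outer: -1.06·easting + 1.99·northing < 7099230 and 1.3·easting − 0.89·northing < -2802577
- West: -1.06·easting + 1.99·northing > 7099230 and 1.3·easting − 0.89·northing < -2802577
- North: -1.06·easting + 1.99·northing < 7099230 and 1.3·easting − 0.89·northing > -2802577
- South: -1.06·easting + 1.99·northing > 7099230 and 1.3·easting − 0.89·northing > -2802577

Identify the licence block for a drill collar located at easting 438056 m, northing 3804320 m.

West

-1.06·438056 + 1.99·3804320 = 7106257.440, which is > 7099230
1.3·438056 − 0.89·3804320 = -2816372.000, which is < -2802577
This sign pattern matches West.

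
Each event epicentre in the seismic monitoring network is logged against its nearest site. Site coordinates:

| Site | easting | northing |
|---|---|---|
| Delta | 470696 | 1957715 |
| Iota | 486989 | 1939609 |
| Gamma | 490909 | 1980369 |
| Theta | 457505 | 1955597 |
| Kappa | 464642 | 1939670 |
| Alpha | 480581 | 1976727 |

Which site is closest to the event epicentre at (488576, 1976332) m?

Gamma

Squared distances to each site:
Delta: 666287089.000; Iota: 1351097298.000; Gamma: 21740258.000; Theta: 1395347266.000; Kappa: 1916938600.000; Alpha: 64076050.000.
Minimum at Gamma.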